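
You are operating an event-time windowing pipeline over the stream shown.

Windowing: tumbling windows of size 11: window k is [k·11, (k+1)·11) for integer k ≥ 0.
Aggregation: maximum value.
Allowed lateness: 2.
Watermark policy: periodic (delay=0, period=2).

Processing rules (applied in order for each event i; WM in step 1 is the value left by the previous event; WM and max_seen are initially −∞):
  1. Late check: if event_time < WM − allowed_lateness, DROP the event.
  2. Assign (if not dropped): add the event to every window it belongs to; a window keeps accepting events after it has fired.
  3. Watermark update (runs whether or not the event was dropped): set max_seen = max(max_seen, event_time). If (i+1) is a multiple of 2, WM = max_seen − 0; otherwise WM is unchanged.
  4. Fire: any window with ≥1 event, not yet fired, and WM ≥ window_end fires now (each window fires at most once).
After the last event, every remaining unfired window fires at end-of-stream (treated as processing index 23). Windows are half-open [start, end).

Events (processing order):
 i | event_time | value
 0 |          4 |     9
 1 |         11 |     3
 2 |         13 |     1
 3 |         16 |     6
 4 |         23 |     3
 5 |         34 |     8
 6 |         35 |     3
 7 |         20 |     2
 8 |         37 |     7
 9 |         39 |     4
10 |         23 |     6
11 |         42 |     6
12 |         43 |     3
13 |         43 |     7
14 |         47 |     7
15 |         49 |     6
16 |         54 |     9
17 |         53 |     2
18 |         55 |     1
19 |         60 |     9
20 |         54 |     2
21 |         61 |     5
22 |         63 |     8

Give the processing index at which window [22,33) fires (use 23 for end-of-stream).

5

i=0 t=4 v=9: → [0,11); WM=−∞
i=1 t=11 v=3: → [11,22); WM=11; [0,11) fires=9
i=2 t=13 v=1: → [11,22); WM=11
i=3 t=16 v=6: → [11,22); WM=16
i=4 t=23 v=3: → [22,33); WM=16
i=5 t=34 v=8: → [33,44); WM=34; [11,22) fires=6 [22,33) fires=3
i=6 t=35 v=3: → [33,44); WM=34
i=7 t=20 v=2: DROP (t<34-2); WM=35
i=8 t=37 v=7: → [33,44); WM=35
i=9 t=39 v=4: → [33,44); WM=39
i=10 t=23 v=6: DROP (t<39-2); WM=39
i=11 t=42 v=6: → [33,44); WM=42
i=12 t=43 v=3: → [33,44); WM=42
i=13 t=43 v=7: → [33,44); WM=43
i=14 t=47 v=7: → [44,55); WM=43
i=15 t=49 v=6: → [44,55); WM=49; [33,44) fires=8
i=16 t=54 v=9: → [44,55); WM=49
i=17 t=53 v=2: → [44,55); WM=54
i=18 t=55 v=1: → [55,66); WM=54
i=19 t=60 v=9: → [55,66); WM=60; [44,55) fires=9
i=20 t=54 v=2: DROP (t<60-2); WM=60
i=21 t=61 v=5: → [55,66); WM=61
i=22 t=63 v=8: → [55,66); WM=61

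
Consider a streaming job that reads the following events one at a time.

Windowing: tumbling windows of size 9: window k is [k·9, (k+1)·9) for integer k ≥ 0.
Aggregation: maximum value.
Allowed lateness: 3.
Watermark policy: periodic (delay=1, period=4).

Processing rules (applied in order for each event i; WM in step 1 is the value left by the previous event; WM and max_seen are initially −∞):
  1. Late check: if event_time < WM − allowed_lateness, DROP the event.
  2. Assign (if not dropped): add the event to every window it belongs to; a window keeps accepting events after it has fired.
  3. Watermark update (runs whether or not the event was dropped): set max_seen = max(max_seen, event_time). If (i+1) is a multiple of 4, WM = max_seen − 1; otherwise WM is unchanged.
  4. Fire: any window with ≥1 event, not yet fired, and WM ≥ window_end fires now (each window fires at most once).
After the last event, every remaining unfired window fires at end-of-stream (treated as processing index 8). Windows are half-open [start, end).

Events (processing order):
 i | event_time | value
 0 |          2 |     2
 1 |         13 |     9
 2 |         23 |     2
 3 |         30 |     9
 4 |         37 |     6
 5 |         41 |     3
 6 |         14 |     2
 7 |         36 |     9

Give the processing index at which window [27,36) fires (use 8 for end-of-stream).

i=0 t=2 v=2: → [0,9); WM=−∞
i=1 t=13 v=9: → [9,18); WM=−∞
i=2 t=23 v=2: → [18,27); WM=−∞
i=3 t=30 v=9: → [27,36); WM=29; [0,9) fires=2 [9,18) fires=9 [18,27) fires=2
i=4 t=37 v=6: → [36,45); WM=29
i=5 t=41 v=3: → [36,45); WM=29
i=6 t=14 v=2: DROP (t<29-3); WM=29
i=7 t=36 v=9: → [36,45); WM=40; [27,36) fires=9

7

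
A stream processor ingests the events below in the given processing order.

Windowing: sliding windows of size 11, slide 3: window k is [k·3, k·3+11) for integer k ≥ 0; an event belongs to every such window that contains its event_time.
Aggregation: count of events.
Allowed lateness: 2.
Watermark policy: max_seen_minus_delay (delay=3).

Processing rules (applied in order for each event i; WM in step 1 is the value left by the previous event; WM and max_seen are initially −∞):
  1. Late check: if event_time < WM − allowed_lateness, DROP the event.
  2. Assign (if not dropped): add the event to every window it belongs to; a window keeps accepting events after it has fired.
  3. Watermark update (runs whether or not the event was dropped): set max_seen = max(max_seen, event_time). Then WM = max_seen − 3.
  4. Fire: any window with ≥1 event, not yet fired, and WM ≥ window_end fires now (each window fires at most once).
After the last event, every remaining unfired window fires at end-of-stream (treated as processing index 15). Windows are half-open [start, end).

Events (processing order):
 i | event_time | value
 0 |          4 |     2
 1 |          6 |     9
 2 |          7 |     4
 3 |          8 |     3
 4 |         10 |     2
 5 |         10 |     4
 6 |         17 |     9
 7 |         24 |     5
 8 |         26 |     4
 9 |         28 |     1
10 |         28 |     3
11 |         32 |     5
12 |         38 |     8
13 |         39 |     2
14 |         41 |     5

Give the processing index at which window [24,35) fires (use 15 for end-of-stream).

12

i=0 t=4 v=2: → [3,14),[0,11); WM=1
i=1 t=6 v=9: → [6,17),[3,14),[0,11); WM=3
i=2 t=7 v=4: → [6,17),[3,14),[0,11); WM=4
i=3 t=8 v=3: → [6,17),[3,14),[0,11); WM=5
i=4 t=10 v=2: → [9,20),[6,17),[3,14),[0,11); WM=7
i=5 t=10 v=4: → [9,20),[6,17),[3,14),[0,11); WM=7
i=6 t=17 v=9: → [15,26),[12,23),[9,20); WM=14; [0,11) fires=6 [3,14) fires=6
i=7 t=24 v=5: → [24,35),[21,32),[18,29),[15,26); WM=21; [6,17) fires=5 [9,20) fires=3
i=8 t=26 v=4: → [24,35),[21,32),[18,29); WM=23; [12,23) fires=1
i=9 t=28 v=1: → [27,38),[24,35),[21,32),[18,29); WM=25
i=10 t=28 v=3: → [27,38),[24,35),[21,32),[18,29); WM=25
i=11 t=32 v=5: → [30,41),[27,38),[24,35); WM=29; [15,26) fires=2 [18,29) fires=4
i=12 t=38 v=8: → [36,47),[33,44),[30,41); WM=35; [21,32) fires=4 [24,35) fires=5
i=13 t=39 v=2: → [39,50),[36,47),[33,44),[30,41); WM=36
i=14 t=41 v=5: → [39,50),[36,47),[33,44); WM=38; [27,38) fires=3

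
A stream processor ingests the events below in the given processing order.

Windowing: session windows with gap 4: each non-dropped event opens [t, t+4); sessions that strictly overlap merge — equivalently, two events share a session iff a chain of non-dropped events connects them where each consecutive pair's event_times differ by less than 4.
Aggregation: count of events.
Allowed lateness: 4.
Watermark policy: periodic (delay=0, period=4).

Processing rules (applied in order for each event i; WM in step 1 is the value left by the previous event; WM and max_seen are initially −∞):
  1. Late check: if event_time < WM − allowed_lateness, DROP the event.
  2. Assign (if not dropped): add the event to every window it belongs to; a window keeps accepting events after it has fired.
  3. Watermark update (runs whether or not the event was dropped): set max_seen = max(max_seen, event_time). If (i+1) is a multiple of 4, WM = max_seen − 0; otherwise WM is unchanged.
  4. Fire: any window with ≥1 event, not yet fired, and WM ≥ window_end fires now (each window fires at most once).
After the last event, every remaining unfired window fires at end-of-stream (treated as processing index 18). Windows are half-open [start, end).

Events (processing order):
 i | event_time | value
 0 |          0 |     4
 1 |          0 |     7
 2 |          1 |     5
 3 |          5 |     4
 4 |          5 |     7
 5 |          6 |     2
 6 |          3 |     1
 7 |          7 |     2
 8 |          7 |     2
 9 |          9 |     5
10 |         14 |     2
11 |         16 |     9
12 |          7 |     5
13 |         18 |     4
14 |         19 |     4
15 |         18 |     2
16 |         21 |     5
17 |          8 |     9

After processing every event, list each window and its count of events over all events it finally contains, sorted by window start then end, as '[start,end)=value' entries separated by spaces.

[0,13)=10 [14,25)=6

i=0 t=0 v=4: → [0,4); WM=−∞
i=1 t=0 v=7: → [0,4); WM=−∞
i=2 t=1 v=5: → [0,5); WM=−∞
i=3 t=5 v=4: → [5,9); WM=5
i=4 t=5 v=7: → [5,9); WM=5
i=5 t=6 v=2: → [5,10); WM=5
i=6 t=3 v=1: → [0,10); WM=5
i=7 t=7 v=2: → [0,11); WM=7
i=8 t=7 v=2: → [0,11); WM=7
i=9 t=9 v=5: → [0,13); WM=7
i=10 t=14 v=2: → [14,18); WM=7
i=11 t=16 v=9: → [14,20); WM=16
i=12 t=7 v=5: DROP (t<16-4); WM=16
i=13 t=18 v=4: → [14,22); WM=16
i=14 t=19 v=4: → [14,23); WM=16
i=15 t=18 v=2: → [14,23); WM=19
i=16 t=21 v=5: → [14,25); WM=19
i=17 t=8 v=9: DROP (t<19-4); WM=19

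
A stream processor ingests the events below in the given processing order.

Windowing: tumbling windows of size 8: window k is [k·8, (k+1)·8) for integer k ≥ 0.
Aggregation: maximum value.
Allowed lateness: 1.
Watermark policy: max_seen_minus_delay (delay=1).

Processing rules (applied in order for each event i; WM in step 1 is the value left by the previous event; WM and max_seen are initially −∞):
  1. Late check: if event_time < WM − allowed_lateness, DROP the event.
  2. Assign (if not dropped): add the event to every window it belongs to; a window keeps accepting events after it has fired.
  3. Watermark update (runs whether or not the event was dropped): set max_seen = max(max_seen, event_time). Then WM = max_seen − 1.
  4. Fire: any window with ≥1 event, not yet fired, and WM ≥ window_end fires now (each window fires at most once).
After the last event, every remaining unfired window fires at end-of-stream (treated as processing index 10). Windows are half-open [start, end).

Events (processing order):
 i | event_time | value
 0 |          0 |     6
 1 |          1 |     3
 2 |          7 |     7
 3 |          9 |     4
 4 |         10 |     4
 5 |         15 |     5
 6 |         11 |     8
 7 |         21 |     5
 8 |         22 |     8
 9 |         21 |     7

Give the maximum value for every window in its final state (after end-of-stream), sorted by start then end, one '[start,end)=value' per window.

i=0 t=0 v=6: → [0,8); WM=-1
i=1 t=1 v=3: → [0,8); WM=0
i=2 t=7 v=7: → [0,8); WM=6
i=3 t=9 v=4: → [8,16); WM=8; [0,8) fires=7
i=4 t=10 v=4: → [8,16); WM=9
i=5 t=15 v=5: → [8,16); WM=14
i=6 t=11 v=8: DROP (t<14-1); WM=14
i=7 t=21 v=5: → [16,24); WM=20; [8,16) fires=5
i=8 t=22 v=8: → [16,24); WM=21
i=9 t=21 v=7: → [16,24); WM=21

[0,8)=7 [8,16)=5 [16,24)=8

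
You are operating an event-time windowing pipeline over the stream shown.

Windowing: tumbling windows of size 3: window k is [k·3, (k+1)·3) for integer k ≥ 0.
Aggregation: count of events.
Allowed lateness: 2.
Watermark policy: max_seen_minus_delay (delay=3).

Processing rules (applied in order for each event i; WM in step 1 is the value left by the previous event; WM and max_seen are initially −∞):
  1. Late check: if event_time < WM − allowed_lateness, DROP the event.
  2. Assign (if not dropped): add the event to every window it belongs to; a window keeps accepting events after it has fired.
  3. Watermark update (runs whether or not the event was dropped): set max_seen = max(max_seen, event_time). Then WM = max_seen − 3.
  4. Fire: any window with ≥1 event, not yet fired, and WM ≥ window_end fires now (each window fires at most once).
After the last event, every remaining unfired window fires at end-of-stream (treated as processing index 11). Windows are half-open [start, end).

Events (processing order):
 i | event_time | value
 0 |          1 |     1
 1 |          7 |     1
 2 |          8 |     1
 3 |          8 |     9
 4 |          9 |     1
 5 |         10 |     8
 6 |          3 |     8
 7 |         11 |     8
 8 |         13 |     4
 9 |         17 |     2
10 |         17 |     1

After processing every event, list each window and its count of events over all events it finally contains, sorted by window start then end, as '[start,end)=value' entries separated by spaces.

i=0 t=1 v=1: → [0,3); WM=-2
i=1 t=7 v=1: → [6,9); WM=4; [0,3) fires=1
i=2 t=8 v=1: → [6,9); WM=5
i=3 t=8 v=9: → [6,9); WM=5
i=4 t=9 v=1: → [9,12); WM=6
i=5 t=10 v=8: → [9,12); WM=7
i=6 t=3 v=8: DROP (t<7-2); WM=7
i=7 t=11 v=8: → [9,12); WM=8
i=8 t=13 v=4: → [12,15); WM=10; [6,9) fires=3
i=9 t=17 v=2: → [15,18); WM=14; [9,12) fires=3
i=10 t=17 v=1: → [15,18); WM=14

[0,3)=1 [6,9)=3 [9,12)=3 [12,15)=1 [15,18)=2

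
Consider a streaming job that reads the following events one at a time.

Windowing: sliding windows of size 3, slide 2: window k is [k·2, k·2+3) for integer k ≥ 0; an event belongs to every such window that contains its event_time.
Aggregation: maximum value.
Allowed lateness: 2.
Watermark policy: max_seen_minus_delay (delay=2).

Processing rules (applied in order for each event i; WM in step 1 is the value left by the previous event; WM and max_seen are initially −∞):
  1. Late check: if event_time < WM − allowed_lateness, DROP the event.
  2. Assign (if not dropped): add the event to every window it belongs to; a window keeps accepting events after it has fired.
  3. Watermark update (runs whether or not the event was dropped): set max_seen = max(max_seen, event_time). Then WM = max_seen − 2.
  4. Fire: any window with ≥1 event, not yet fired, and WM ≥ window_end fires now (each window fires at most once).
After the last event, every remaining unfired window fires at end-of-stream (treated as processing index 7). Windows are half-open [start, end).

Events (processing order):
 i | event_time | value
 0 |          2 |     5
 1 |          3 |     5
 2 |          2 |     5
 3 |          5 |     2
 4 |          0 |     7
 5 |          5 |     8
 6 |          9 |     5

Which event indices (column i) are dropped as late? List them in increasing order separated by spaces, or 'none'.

4

i=0 t=2 v=5: → [2,5),[0,3); WM=0
i=1 t=3 v=5: → [2,5); WM=1
i=2 t=2 v=5: → [2,5),[0,3); WM=1
i=3 t=5 v=2: → [4,7); WM=3; [0,3) fires=5
i=4 t=0 v=7: DROP (t<3-2); WM=3
i=5 t=5 v=8: → [4,7); WM=3
i=6 t=9 v=5: → [8,11); WM=7; [2,5) fires=5 [4,7) fires=8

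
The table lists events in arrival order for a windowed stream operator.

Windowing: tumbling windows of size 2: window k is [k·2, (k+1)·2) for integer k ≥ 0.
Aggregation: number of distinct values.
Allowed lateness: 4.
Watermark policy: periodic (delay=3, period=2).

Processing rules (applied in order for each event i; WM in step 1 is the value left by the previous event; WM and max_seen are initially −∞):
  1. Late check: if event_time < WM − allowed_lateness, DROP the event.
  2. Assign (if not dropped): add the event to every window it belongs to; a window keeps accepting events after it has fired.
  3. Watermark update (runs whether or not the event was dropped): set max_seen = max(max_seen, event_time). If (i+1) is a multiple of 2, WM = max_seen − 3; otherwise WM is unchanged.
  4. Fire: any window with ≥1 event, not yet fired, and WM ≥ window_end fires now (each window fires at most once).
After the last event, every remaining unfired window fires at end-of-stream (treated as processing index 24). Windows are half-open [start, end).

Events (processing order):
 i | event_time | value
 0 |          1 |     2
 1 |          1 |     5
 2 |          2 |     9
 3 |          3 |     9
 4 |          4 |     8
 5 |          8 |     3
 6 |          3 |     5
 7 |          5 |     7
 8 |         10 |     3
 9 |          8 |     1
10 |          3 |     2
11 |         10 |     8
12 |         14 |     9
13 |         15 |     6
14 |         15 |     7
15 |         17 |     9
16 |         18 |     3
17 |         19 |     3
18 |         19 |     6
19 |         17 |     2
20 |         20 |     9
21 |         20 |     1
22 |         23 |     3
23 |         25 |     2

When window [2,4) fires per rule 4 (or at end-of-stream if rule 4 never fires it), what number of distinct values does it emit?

1

i=0 t=1 v=2: → [0,2); WM=−∞
i=1 t=1 v=5: → [0,2); WM=-2
i=2 t=2 v=9: → [2,4); WM=-2
i=3 t=3 v=9: → [2,4); WM=0
i=4 t=4 v=8: → [4,6); WM=0
i=5 t=8 v=3: → [8,10); WM=5; [0,2) fires=2 [2,4) fires=1
i=6 t=3 v=5: → [2,4); WM=5
i=7 t=5 v=7: → [4,6); WM=5
i=8 t=10 v=3: → [10,12); WM=5
i=9 t=8 v=1: → [8,10); WM=7; [4,6) fires=2
i=10 t=3 v=2: → [2,4); WM=7
i=11 t=10 v=8: → [10,12); WM=7
i=12 t=14 v=9: → [14,16); WM=7
i=13 t=15 v=6: → [14,16); WM=12; [8,10) fires=2 [10,12) fires=2
i=14 t=15 v=7: → [14,16); WM=12
i=15 t=17 v=9: → [16,18); WM=14
i=16 t=18 v=3: → [18,20); WM=14
i=17 t=19 v=3: → [18,20); WM=16; [14,16) fires=3
i=18 t=19 v=6: → [18,20); WM=16
i=19 t=17 v=2: → [16,18); WM=16
i=20 t=20 v=9: → [20,22); WM=16
i=21 t=20 v=1: → [20,22); WM=17
i=22 t=23 v=3: → [22,24); WM=17
i=23 t=25 v=2: → [24,26); WM=22; [16,18) fires=2 [18,20) fires=2 [20,22) fires=2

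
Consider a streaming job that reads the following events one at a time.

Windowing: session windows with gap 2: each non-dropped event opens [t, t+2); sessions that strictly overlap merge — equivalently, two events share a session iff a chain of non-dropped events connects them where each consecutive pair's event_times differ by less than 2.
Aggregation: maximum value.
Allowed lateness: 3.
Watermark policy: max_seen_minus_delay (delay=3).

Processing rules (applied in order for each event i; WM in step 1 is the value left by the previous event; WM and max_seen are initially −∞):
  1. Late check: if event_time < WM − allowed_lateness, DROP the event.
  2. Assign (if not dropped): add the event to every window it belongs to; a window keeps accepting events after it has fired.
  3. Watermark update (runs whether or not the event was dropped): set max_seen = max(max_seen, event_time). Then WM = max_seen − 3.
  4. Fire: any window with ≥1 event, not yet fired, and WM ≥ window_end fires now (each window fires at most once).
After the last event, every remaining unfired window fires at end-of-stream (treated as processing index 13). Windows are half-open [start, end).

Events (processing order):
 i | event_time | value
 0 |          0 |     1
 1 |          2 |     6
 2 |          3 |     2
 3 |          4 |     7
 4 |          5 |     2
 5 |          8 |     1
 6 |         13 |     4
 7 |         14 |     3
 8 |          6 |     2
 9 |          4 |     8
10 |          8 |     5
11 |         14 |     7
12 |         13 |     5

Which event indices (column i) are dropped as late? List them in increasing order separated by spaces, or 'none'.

i=0 t=0 v=1: → [0,2); WM=-3
i=1 t=2 v=6: → [2,4); WM=-1
i=2 t=3 v=2: → [2,5); WM=0
i=3 t=4 v=7: → [2,6); WM=1
i=4 t=5 v=2: → [2,7); WM=2
i=5 t=8 v=1: → [8,10); WM=5
i=6 t=13 v=4: → [13,15); WM=10
i=7 t=14 v=3: → [13,16); WM=11
i=8 t=6 v=2: DROP (t<11-3); WM=11
i=9 t=4 v=8: DROP (t<11-3); WM=11
i=10 t=8 v=5: → [8,10); WM=11
i=11 t=14 v=7: → [13,16); WM=11
i=12 t=13 v=5: → [13,16); WM=11

8 9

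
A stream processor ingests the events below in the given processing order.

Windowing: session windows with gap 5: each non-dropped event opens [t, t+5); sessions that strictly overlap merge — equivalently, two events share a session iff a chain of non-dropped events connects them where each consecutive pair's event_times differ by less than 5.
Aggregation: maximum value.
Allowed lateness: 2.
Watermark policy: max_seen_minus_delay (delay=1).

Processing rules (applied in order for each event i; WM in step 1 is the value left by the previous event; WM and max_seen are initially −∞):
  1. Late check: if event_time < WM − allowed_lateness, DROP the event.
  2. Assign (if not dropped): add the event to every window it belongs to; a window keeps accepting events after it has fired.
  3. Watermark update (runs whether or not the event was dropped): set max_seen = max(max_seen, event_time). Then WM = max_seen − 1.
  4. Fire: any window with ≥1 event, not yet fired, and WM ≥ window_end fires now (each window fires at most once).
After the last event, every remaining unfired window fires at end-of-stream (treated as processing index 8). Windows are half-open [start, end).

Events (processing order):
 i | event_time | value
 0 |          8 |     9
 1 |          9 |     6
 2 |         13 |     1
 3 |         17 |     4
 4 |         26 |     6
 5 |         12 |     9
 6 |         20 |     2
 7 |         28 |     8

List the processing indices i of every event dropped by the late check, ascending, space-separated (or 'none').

5 6

i=0 t=8 v=9: → [8,13); WM=7
i=1 t=9 v=6: → [8,14); WM=8
i=2 t=13 v=1: → [8,18); WM=12
i=3 t=17 v=4: → [8,22); WM=16
i=4 t=26 v=6: → [26,31); WM=25
i=5 t=12 v=9: DROP (t<25-2); WM=25
i=6 t=20 v=2: DROP (t<25-2); WM=25
i=7 t=28 v=8: → [26,33); WM=27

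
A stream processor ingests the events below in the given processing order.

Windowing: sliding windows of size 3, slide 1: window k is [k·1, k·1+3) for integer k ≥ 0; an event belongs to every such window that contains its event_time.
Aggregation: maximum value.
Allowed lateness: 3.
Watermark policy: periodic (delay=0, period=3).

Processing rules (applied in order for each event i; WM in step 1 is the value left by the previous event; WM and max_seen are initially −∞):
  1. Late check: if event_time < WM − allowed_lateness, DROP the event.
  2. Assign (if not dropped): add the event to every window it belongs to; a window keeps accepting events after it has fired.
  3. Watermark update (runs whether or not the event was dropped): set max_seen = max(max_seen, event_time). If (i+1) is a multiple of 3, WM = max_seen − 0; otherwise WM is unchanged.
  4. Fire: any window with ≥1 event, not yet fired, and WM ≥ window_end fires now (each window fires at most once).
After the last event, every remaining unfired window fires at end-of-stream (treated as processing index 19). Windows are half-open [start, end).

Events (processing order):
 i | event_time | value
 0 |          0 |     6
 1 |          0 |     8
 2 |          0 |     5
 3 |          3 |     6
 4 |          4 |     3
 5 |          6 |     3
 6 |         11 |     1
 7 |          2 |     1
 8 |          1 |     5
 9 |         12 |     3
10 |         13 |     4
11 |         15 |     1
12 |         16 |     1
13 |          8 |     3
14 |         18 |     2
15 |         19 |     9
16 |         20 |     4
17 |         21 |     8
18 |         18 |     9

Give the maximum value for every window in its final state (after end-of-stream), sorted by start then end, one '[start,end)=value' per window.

[0,3)=8 [1,4)=6 [2,5)=6 [3,6)=6 [4,7)=3 [5,8)=3 [6,9)=3 [9,12)=1 [10,13)=3 [11,14)=4 [12,15)=4 [13,16)=4 [14,17)=1 [15,18)=1 [16,19)=9 [17,20)=9 [18,21)=9 [19,22)=9 [20,23)=8 [21,24)=8

i=0 t=0 v=6: → [0,3); WM=−∞
i=1 t=0 v=8: → [0,3); WM=−∞
i=2 t=0 v=5: → [0,3); WM=0
i=3 t=3 v=6: → [3,6),[2,5),[1,4); WM=0
i=4 t=4 v=3: → [4,7),[3,6),[2,5); WM=0
i=5 t=6 v=3: → [6,9),[5,8),[4,7); WM=6; [0,3) fires=8 [1,4) fires=6 [2,5) fires=6 [3,6) fires=6
i=6 t=11 v=1: → [11,14),[10,13),[9,12); WM=6
i=7 t=2 v=1: DROP (t<6-3); WM=6
i=8 t=1 v=5: DROP (t<6-3); WM=11; [4,7) fires=3 [5,8) fires=3 [6,9) fires=3
i=9 t=12 v=3: → [12,15),[11,14),[10,13); WM=11
i=10 t=13 v=4: → [13,16),[12,15),[11,14); WM=11
i=11 t=15 v=1: → [15,18),[14,17),[13,16); WM=15; [9,12) fires=1 [10,13) fires=3 [11,14) fires=4 [12,15) fires=4
i=12 t=16 v=1: → [16,19),[15,18),[14,17); WM=15
i=13 t=8 v=3: DROP (t<15-3); WM=15
i=14 t=18 v=2: → [18,21),[17,20),[16,19); WM=18; [13,16) fires=4 [14,17) fires=1 [15,18) fires=1
i=15 t=19 v=9: → [19,22),[18,21),[17,20); WM=18
i=16 t=20 v=4: → [20,23),[19,22),[18,21); WM=18
i=17 t=21 v=8: → [21,24),[20,23),[19,22); WM=21; [16,19) fires=2 [17,20) fires=9 [18,21) fires=9
i=18 t=18 v=9: → [18,21),[17,20),[16,19); WM=21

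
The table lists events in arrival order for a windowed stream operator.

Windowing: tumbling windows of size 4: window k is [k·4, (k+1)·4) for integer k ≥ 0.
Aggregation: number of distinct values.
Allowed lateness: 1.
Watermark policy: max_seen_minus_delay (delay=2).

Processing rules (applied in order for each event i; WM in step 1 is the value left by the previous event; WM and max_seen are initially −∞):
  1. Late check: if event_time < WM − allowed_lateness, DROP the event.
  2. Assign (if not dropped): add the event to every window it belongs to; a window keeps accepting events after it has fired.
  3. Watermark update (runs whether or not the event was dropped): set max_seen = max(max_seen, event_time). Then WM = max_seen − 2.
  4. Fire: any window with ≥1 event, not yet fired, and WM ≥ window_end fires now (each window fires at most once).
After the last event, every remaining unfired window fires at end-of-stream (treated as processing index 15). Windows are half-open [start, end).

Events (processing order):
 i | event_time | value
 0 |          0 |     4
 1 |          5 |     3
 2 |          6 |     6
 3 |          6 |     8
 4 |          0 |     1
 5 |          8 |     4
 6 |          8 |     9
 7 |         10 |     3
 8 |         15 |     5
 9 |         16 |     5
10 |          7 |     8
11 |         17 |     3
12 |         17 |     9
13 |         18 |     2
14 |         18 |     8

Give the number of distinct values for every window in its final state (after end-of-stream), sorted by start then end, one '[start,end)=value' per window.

i=0 t=0 v=4: → [0,4); WM=-2
i=1 t=5 v=3: → [4,8); WM=3
i=2 t=6 v=6: → [4,8); WM=4; [0,4) fires=1
i=3 t=6 v=8: → [4,8); WM=4
i=4 t=0 v=1: DROP (t<4-1); WM=4
i=5 t=8 v=4: → [8,12); WM=6
i=6 t=8 v=9: → [8,12); WM=6
i=7 t=10 v=3: → [8,12); WM=8; [4,8) fires=3
i=8 t=15 v=5: → [12,16); WM=13; [8,12) fires=3
i=9 t=16 v=5: → [16,20); WM=14
i=10 t=7 v=8: DROP (t<14-1); WM=14
i=11 t=17 v=3: → [16,20); WM=15
i=12 t=17 v=9: → [16,20); WM=15
i=13 t=18 v=2: → [16,20); WM=16; [12,16) fires=1
i=14 t=18 v=8: → [16,20); WM=16

[0,4)=1 [4,8)=3 [8,12)=3 [12,16)=1 [16,20)=5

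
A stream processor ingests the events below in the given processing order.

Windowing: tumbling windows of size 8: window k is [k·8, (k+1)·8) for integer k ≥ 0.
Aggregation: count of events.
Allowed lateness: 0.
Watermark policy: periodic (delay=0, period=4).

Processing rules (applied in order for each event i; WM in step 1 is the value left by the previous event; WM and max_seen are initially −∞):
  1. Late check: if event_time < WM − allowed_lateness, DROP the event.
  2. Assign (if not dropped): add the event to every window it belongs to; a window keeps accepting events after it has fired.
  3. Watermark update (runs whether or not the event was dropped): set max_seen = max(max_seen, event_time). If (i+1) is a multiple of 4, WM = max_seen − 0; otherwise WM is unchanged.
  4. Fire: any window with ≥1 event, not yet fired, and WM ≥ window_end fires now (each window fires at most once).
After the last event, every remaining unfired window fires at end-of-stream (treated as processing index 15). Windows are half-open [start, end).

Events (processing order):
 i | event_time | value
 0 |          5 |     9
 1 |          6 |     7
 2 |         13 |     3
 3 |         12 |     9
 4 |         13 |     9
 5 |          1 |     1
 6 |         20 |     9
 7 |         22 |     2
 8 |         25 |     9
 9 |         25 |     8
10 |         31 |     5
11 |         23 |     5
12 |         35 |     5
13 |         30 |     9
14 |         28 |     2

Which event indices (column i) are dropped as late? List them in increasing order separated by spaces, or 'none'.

i=0 t=5 v=9: → [0,8); WM=−∞
i=1 t=6 v=7: → [0,8); WM=−∞
i=2 t=13 v=3: → [8,16); WM=−∞
i=3 t=12 v=9: → [8,16); WM=13; [0,8) fires=2
i=4 t=13 v=9: → [8,16); WM=13
i=5 t=1 v=1: DROP (t<13-0); WM=13
i=6 t=20 v=9: → [16,24); WM=13
i=7 t=22 v=2: → [16,24); WM=22; [8,16) fires=3
i=8 t=25 v=9: → [24,32); WM=22
i=9 t=25 v=8: → [24,32); WM=22
i=10 t=31 v=5: → [24,32); WM=22
i=11 t=23 v=5: → [16,24); WM=31; [16,24) fires=3
i=12 t=35 v=5: → [32,40); WM=31
i=13 t=30 v=9: DROP (t<31-0); WM=31
i=14 t=28 v=2: DROP (t<31-0); WM=31

5 13 14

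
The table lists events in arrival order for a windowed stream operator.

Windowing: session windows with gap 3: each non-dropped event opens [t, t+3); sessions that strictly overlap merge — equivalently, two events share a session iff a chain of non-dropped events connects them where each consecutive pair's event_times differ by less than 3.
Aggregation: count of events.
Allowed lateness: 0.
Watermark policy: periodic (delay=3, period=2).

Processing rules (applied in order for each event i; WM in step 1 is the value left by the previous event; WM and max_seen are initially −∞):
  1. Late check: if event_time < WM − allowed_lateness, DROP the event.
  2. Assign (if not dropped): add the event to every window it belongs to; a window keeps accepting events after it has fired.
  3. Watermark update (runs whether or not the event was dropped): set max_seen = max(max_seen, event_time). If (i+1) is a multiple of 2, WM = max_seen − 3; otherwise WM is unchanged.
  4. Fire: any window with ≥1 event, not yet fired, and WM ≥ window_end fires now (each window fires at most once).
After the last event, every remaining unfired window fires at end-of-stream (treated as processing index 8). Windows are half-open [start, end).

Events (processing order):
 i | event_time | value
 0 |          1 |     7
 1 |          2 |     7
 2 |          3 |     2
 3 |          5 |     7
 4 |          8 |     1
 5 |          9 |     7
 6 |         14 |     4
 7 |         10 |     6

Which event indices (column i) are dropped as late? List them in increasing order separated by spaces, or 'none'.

i=0 t=1 v=7: → [1,4); WM=−∞
i=1 t=2 v=7: → [1,5); WM=-1
i=2 t=3 v=2: → [1,6); WM=-1
i=3 t=5 v=7: → [1,8); WM=2
i=4 t=8 v=1: → [8,11); WM=2
i=5 t=9 v=7: → [8,12); WM=6
i=6 t=14 v=4: → [14,17); WM=6
i=7 t=10 v=6: → [8,13); WM=11

none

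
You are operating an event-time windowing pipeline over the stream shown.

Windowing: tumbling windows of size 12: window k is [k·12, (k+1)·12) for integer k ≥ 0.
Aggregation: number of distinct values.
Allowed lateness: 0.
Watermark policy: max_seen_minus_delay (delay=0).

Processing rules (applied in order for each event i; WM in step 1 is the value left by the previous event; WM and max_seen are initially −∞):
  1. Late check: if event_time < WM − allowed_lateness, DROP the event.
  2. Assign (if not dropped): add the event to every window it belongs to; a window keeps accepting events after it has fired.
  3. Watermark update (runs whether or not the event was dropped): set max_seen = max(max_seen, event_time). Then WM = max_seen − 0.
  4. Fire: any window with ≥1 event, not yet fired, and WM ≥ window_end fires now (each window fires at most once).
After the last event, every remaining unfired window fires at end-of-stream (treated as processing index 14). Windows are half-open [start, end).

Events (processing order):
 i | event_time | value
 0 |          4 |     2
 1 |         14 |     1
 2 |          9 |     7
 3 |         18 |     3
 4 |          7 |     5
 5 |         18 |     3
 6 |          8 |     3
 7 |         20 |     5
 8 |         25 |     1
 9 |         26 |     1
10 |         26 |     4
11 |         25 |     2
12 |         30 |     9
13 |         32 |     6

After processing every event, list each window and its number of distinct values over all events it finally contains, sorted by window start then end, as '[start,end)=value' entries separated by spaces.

[0,12)=1 [12,24)=3 [24,36)=4

i=0 t=4 v=2: → [0,12); WM=4
i=1 t=14 v=1: → [12,24); WM=14; [0,12) fires=1
i=2 t=9 v=7: DROP (t<14-0); WM=14
i=3 t=18 v=3: → [12,24); WM=18
i=4 t=7 v=5: DROP (t<18-0); WM=18
i=5 t=18 v=3: → [12,24); WM=18
i=6 t=8 v=3: DROP (t<18-0); WM=18
i=7 t=20 v=5: → [12,24); WM=20
i=8 t=25 v=1: → [24,36); WM=25; [12,24) fires=3
i=9 t=26 v=1: → [24,36); WM=26
i=10 t=26 v=4: → [24,36); WM=26
i=11 t=25 v=2: DROP (t<26-0); WM=26
i=12 t=30 v=9: → [24,36); WM=30
i=13 t=32 v=6: → [24,36); WM=32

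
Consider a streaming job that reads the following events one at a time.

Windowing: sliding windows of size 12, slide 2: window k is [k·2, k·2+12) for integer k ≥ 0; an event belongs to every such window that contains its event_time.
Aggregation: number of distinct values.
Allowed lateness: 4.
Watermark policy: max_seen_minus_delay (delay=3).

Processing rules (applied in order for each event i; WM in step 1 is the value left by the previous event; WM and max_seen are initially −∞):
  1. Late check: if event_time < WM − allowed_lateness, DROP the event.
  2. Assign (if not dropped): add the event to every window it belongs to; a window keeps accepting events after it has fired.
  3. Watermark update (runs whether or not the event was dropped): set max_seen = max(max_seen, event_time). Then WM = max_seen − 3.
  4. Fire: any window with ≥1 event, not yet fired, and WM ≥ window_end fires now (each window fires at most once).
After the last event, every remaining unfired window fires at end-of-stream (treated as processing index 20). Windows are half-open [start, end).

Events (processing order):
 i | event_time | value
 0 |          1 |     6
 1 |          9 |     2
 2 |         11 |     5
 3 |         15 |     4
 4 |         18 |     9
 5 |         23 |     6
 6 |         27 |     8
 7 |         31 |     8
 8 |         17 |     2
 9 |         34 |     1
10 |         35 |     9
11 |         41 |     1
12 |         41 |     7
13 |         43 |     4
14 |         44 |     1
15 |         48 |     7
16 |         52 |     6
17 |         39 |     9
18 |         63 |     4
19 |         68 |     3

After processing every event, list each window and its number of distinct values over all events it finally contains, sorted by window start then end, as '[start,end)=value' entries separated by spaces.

i=0 t=1 v=6: → [0,12); WM=-2
i=1 t=9 v=2: → [8,20),[6,18),[4,16),[2,14),[0,12); WM=6
i=2 t=11 v=5: → [10,22),[8,20),[6,18),[4,16),[2,14),[0,12); WM=8
i=3 t=15 v=4: → [14,26),[12,24),[10,22),[8,20),[6,18),[4,16); WM=12; [0,12) fires=3
i=4 t=18 v=9: → [18,30),[16,28),[14,26),[12,24),[10,22),[8,20); WM=15; [2,14) fires=2
i=5 t=23 v=6: → [22,34),[20,32),[18,30),[16,28),[14,26),[12,24); WM=20; [4,16) fires=3 [6,18) fires=3 [8,20) fires=4
i=6 t=27 v=8: → [26,38),[24,36),[22,34),[20,32),[18,30),[16,28); WM=24; [10,22) fires=3 [12,24) fires=3
i=7 t=31 v=8: → [30,42),[28,40),[26,38),[24,36),[22,34),[20,32); WM=28; [14,26) fires=3 [16,28) fires=3
i=8 t=17 v=2: DROP (t<28-4); WM=28
i=9 t=34 v=1: → [34,46),[32,44),[30,42),[28,40),[26,38),[24,36); WM=31; [18,30) fires=3
i=10 t=35 v=9: → [34,46),[32,44),[30,42),[28,40),[26,38),[24,36); WM=32; [20,32) fires=2
i=11 t=41 v=1: → [40,52),[38,50),[36,48),[34,46),[32,44),[30,42); WM=38; [22,34) fires=2 [24,36) fires=3 [26,38) fires=3
i=12 t=41 v=7: → [40,52),[38,50),[36,48),[34,46),[32,44),[30,42); WM=38
i=13 t=43 v=4: → [42,54),[40,52),[38,50),[36,48),[34,46),[32,44); WM=40; [28,40) fires=3
i=14 t=44 v=1: → [44,56),[42,54),[40,52),[38,50),[36,48),[34,46); WM=41
i=15 t=48 v=7: → [48,60),[46,58),[44,56),[42,54),[40,52),[38,50); WM=45; [30,42) fires=4 [32,44) fires=4
i=16 t=52 v=6: → [52,64),[50,62),[48,60),[46,58),[44,56),[42,54); WM=49; [34,46) fires=4 [36,48) fires=3
i=17 t=39 v=9: DROP (t<49-4); WM=49
i=18 t=63 v=4: → [62,74),[60,72),[58,70),[56,68),[54,66),[52,64); WM=60; [38,50) fires=3 [40,52) fires=3 [42,54) fires=4 [44,56) fires=3 [46,58) fires=2 [48,60) fires=2
i=19 t=68 v=3: → [68,80),[66,78),[64,76),[62,74),[60,72),[58,70); WM=65; [50,62) fires=1 [52,64) fires=2

[0,12)=3 [2,14)=2 [4,16)=3 [6,18)=3 [8,20)=4 [10,22)=3 [12,24)=3 [14,26)=3 [16,28)=3 [18,30)=3 [20,32)=2 [22,34)=2 [24,36)=3 [26,38)=3 [28,40)=3 [30,42)=4 [32,44)=4 [34,46)=4 [36,48)=3 [38,50)=3 [40,52)=3 [42,54)=4 [44,56)=3 [46,58)=2 [48,60)=2 [50,62)=1 [52,64)=2 [54,66)=1 [56,68)=1 [58,70)=2 [60,72)=2 [62,74)=2 [64,76)=1 [66,78)=1 [68,80)=1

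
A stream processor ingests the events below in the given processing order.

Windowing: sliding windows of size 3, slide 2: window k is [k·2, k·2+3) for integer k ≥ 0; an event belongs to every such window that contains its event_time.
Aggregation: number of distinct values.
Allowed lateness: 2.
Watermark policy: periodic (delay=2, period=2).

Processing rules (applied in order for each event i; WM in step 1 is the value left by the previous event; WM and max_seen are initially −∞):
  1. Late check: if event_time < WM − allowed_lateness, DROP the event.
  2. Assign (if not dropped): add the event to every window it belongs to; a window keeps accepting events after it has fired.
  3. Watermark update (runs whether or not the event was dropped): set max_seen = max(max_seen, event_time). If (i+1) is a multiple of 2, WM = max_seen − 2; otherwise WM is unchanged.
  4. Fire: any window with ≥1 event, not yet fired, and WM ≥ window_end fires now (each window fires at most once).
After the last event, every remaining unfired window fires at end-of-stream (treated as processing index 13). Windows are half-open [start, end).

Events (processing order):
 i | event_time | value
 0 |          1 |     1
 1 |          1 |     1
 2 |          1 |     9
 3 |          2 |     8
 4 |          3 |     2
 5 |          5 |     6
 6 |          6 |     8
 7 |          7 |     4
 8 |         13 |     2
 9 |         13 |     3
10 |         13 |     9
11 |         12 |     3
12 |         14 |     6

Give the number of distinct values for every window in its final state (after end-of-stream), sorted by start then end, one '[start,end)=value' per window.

[0,3)=3 [2,5)=2 [4,7)=2 [6,9)=2 [10,13)=1 [12,15)=4 [14,17)=1

i=0 t=1 v=1: → [0,3); WM=−∞
i=1 t=1 v=1: → [0,3); WM=-1
i=2 t=1 v=9: → [0,3); WM=-1
i=3 t=2 v=8: → [2,5),[0,3); WM=0
i=4 t=3 v=2: → [2,5); WM=0
i=5 t=5 v=6: → [4,7); WM=3; [0,3) fires=3
i=6 t=6 v=8: → [6,9),[4,7); WM=3
i=7 t=7 v=4: → [6,9); WM=5; [2,5) fires=2
i=8 t=13 v=2: → [12,15); WM=5
i=9 t=13 v=3: → [12,15); WM=11; [4,7) fires=2 [6,9) fires=2
i=10 t=13 v=9: → [12,15); WM=11
i=11 t=12 v=3: → [12,15),[10,13); WM=11
i=12 t=14 v=6: → [14,17),[12,15); WM=11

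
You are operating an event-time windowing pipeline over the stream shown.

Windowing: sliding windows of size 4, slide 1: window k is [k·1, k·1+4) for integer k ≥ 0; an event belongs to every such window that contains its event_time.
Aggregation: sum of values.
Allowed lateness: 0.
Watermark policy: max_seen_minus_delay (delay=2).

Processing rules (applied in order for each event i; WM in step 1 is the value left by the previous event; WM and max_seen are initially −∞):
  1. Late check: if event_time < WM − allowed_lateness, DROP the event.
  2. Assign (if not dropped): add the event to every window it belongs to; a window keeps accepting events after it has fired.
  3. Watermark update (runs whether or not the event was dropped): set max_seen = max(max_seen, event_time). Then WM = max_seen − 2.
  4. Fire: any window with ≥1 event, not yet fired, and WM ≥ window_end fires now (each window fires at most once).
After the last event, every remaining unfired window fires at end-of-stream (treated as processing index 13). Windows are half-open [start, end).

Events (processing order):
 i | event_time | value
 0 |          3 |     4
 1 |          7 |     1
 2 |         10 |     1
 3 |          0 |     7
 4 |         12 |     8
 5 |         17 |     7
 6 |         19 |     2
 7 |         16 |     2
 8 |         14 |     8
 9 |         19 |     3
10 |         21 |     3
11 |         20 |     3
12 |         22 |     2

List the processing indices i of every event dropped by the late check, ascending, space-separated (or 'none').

3 7 8

i=0 t=3 v=4: → [3,7),[2,6),[1,5),[0,4); WM=1
i=1 t=7 v=1: → [7,11),[6,10),[5,9),[4,8); WM=5; [0,4) fires=4 [1,5) fires=4
i=2 t=10 v=1: → [10,14),[9,13),[8,12),[7,11); WM=8; [2,6) fires=4 [3,7) fires=4 [4,8) fires=1
i=3 t=0 v=7: DROP (t<8-0); WM=8
i=4 t=12 v=8: → [12,16),[11,15),[10,14),[9,13); WM=10; [5,9) fires=1 [6,10) fires=1
i=5 t=17 v=7: → [17,21),[16,20),[15,19),[14,18); WM=15; [7,11) fires=2 [8,12) fires=1 [9,13) fires=9 [10,14) fires=9 [11,15) fires=8
i=6 t=19 v=2: → [19,23),[18,22),[17,21),[16,20); WM=17; [12,16) fires=8
i=7 t=16 v=2: DROP (t<17-0); WM=17
i=8 t=14 v=8: DROP (t<17-0); WM=17
i=9 t=19 v=3: → [19,23),[18,22),[17,21),[16,20); WM=17
i=10 t=21 v=3: → [21,25),[20,24),[19,23),[18,22); WM=19; [14,18) fires=7 [15,19) fires=7
i=11 t=20 v=3: → [20,24),[19,23),[18,22),[17,21); WM=19
i=12 t=22 v=2: → [22,26),[21,25),[20,24),[19,23); WM=20; [16,20) fires=12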